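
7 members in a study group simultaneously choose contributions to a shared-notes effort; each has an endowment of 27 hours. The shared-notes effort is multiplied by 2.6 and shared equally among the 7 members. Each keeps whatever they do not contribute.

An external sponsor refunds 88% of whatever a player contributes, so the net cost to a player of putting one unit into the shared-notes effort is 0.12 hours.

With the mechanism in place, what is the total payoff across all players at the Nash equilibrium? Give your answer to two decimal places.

Under the mechanism each unit contributed yields (2.6/7) / 0.12 = 3.0952 back to its contributor per unit of net cost, which exceeds 1, making full contribution the dominant choice for everyone.
At the Nash equilibrium everyone contributes 27. Group total payoff = 7 × (27 × 0.88 + 2.6 × 27) = 657.72.

657.72 hours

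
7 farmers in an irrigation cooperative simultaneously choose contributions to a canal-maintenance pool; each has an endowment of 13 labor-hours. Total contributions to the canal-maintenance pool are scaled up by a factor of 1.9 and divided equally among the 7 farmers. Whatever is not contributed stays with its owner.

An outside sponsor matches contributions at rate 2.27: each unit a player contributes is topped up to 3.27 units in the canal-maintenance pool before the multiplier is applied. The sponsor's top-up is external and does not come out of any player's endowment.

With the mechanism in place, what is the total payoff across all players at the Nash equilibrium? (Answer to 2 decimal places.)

91.00 labor-hours

The effective private return is 1.9 × 3.27 / 7 = 0.8876, which is still under 1, so the mechanism doesn't change anyone's dominant strategy: zero contribution.
At the Nash equilibrium no one contributes; group total payoff = 7 × 13 = 91.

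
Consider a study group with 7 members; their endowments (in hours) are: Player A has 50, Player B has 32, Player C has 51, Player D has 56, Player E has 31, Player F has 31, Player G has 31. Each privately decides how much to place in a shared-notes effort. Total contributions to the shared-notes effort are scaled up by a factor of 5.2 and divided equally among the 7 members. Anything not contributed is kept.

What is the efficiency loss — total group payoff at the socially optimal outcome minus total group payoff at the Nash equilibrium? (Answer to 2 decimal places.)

The private return per contributed unit is 5.2/7 = 0.7429 < 1 for every player regardless of endowment, so the Nash equilibrium is zero contribution and the group total is Σ E_j = 50 + 32 + 51 + 56 + 31 + 31 + 31 = 282.
Each contributed unit returns 5.200 to the group, so the social optimum is full contribution by everyone: group total = 5.200 × 282 = 1466.40.
Efficiency loss = (5.200 − 1) × 282 = 1184.40.

1184.40 hours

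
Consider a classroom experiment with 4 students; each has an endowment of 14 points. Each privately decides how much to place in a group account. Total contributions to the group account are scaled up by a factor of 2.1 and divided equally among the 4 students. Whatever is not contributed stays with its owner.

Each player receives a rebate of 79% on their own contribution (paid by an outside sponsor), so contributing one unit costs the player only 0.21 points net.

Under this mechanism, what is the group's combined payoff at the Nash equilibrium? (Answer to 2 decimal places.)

With the mechanism, a contributed unit returns (2.1/4) / 0.21 = 2.5000 per unit of net cost to the contributor — now above 1 — so contributing fully is weakly dominant for every player.
So the Nash equilibrium is full contribution by all 4; the group earns 4 × (14 × 0.79 + 2.1 × 14) = 161.84.

161.84 points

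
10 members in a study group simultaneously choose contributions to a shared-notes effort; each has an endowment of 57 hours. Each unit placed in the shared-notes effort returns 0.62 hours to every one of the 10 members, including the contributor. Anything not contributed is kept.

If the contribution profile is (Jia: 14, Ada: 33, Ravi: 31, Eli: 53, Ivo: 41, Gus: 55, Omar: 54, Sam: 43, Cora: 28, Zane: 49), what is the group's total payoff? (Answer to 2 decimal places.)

2655.20 hours

Total contributed: 14 + 33 + 31 + 53 + 41 + 55 + 54 + 43 + 28 + 49 = 401; total kept: 10 × 57 − 401 = 169.
The shared-notes effort pays out 0.62 × 10 × 401 = 2486.20 in aggregate.
Group total = 169 + 2486.20 = 2655.20.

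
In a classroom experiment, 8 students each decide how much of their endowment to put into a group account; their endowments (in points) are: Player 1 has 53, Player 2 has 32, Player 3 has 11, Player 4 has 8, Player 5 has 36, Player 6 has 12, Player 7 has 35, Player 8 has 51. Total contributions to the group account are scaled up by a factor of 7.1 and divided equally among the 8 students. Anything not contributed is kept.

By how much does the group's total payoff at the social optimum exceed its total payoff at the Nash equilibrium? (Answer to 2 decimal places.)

1451.80 points

The private return per contributed unit is 7.1/8 = 0.8875 < 1 for every player regardless of endowment, so the Nash equilibrium is zero contribution and the group total is Σ E_j = 53 + 32 + 11 + 8 + 36 + 12 + 35 + 51 = 238.
Each contributed unit returns 7.100 to the group, so the social optimum is full contribution by everyone: group total = 7.100 × 238 = 1689.80.
Efficiency loss = (7.100 − 1) × 238 = 1451.80.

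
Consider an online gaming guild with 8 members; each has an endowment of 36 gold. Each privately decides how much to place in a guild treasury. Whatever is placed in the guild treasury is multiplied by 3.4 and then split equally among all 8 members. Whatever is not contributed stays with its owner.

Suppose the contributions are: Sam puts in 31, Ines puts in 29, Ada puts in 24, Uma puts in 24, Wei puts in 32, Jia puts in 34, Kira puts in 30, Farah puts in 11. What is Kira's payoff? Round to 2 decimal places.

97.38 gold

Total contributed: 31 + 29 + 24 + 24 + 32 + 34 + 30 + 11 = 215.
Each receives 3.4 × 215 / 8 = 91.38 from the guild treasury.
Kira keeps 36 − 30 = 6, so Kira's payoff is 6 + 91.38 = 97.38.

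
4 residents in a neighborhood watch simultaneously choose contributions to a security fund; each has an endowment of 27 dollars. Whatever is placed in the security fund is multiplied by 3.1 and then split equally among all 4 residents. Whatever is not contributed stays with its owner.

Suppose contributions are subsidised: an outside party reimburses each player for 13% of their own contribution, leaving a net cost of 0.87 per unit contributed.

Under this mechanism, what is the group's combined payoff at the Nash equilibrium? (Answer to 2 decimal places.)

The effective private return is (3.1/4) / 0.87 = 0.8908, which is still under 1, so the mechanism doesn't change anyone's dominant strategy: zero contribution.
At the Nash equilibrium no one contributes; group total payoff = 4 × 27 = 108.

108.00 dollars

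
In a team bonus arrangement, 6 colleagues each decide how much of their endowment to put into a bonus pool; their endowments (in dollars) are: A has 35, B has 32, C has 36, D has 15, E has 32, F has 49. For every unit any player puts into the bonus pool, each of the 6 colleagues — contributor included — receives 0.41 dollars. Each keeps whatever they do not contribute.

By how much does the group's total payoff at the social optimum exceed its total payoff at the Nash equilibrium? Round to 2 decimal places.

The private return per contributed unit is 0.41 < 1 for everyone, so the Nash equilibrium is zero contribution and the group total is Σ E_j = 35 + 32 + 36 + 15 + 32 + 49 = 199.
Each contributed unit returns 2.460 to the group, so the social optimum is full contribution by everyone: group total = 2.460 × 199 = 489.54.
Efficiency loss = (2.460 − 1) × 199 = 290.54.

290.54 dollars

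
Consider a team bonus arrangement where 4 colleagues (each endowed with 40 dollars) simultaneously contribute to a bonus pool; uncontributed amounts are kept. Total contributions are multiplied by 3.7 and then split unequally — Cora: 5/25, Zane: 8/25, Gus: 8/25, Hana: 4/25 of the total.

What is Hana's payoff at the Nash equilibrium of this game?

87.36 dollars

A player with share s gets back 3.7·s per unit contributed, so full contribution is dominant for anyone with s > 1/3.7 = 0.2703 and zero contribution is dominant for anyone below.
The shares above 0.2703 belong to Zane and Gus, contributing 40 each; the remaining 2 contribute 0. Total contributed: 80.
Hana keeps 40 and receives 3.7 × 80 × 4/25 = 47.36 from the bonus pool, for a payoff of 87.36.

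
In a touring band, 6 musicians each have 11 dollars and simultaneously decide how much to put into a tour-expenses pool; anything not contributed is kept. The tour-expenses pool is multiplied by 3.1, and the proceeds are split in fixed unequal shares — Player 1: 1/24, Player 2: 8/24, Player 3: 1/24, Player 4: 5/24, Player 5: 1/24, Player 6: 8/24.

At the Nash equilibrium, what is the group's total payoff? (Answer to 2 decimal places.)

Each unit j contributes comes back to j as 3.1 × (j's share), so j prefers to contribute only if that share exceeds 1/3.1 = 0.3226; otherwise keeping the unit dominates.
The shares above 0.3226 belong to Player 2 and Player 6, contributing 11 each; the remaining 4 contribute 0. Total contributed: 22.
The tour-expenses pool pays out 3.1 × 22 = 68.20 in total (split across the unequal shares, but the aggregate is all that matters for the group sum).
The 4 free-riders keep 11 each, adding 44. Group total = 44 + 68.20 = 112.20.

112.20 dollars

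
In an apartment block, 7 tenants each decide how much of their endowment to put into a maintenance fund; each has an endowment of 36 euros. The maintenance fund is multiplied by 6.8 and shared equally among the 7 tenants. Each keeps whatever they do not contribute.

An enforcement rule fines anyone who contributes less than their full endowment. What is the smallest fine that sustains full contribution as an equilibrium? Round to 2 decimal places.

Given the others contribute fully, the best deviation is to contribute 0 (any partial contribution still incurs the fine and gives up units whose private return 0.9714 is below 1).
Deviating from 36 to 0 saves 36 euros but forfeits the deviator's share of the drop in the maintenance fund: 6.8/7 × 36 = 34.97.
So the deviation gain is 36 − 34.97 = 1.03, and the fine must be at least 1.03 euros to wipe it out.

1.03 euros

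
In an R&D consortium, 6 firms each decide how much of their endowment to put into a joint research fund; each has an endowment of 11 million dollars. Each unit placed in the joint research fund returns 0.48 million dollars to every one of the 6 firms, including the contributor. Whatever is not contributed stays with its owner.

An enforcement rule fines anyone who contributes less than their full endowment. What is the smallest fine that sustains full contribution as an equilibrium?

Given the others contribute fully, the best deviation is to contribute 0 (any partial contribution still incurs the fine and gives up units whose private return 0.48 is below 1).
Deviating from 11 to 0 saves 11 million dollars but forfeits the deviator's share of the drop in the joint research fund: 0.48 × 11 = 5.28.
So the deviation gain is 11 − 5.28 = 5.72, and the fine must be at least 5.72 million dollars to wipe it out.

5.72 million dollars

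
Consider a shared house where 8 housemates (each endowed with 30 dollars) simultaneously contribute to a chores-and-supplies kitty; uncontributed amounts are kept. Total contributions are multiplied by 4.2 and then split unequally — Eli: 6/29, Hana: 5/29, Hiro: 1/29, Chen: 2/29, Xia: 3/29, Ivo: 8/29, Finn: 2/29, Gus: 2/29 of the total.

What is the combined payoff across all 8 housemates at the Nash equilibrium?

For player j, contributing a unit is worthwhile iff 4.2 × (j's share) ≥ 1, i.e. iff j's share is at least 0.2381.
The only share above 0.2381 is Ivo's 8/29, contributing 30; the remaining 7 contribute 0. Total contributed: 30.
The chores-and-supplies kitty pays out 4.2 × 30 = 126.00 in total (split across the unequal shares, but the aggregate is all that matters for the group sum).
The 7 free-riders keep 30 each, adding 210. Group total = 210 + 126.00 = 336.00.

336.00 dollars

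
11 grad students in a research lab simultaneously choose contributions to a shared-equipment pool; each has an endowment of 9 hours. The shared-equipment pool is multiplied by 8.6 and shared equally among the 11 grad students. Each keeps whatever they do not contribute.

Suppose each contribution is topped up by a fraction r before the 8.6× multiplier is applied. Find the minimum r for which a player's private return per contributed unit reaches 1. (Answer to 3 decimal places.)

0.279

With matching at rate r, one contributed unit becomes (1 + r) in the shared-equipment pool and returns 8.6 × (1 + r) / 11 to the contributor.
Setting this equal to 1: 1 + r = 11/8.6 = 1.2791.
So the minimum matching rate is r = 1.2791 − 1 = 0.279.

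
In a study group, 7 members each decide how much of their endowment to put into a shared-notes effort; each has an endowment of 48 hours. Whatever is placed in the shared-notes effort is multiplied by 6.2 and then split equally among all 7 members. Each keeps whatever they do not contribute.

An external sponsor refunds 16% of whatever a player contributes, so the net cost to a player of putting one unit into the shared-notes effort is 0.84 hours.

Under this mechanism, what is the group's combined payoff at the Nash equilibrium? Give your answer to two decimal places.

2136.96 hours

Under the mechanism each unit contributed yields (6.2/7) / 0.84 = 1.0544 back to its contributor per unit of net cost, which exceeds 1, making full contribution the dominant choice for everyone.
So the Nash equilibrium is full contribution by all 7; the group earns 7 × (48 × 0.16 + 6.2 × 48) = 2136.96.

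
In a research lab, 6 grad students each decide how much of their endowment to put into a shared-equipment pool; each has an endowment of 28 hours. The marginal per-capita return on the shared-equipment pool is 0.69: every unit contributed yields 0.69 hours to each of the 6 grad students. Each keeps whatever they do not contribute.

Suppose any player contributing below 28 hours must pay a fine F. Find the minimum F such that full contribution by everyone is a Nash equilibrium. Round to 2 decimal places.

Given the others contribute fully, the best deviation is to contribute 0 (any partial contribution still incurs the fine and gives up units whose private return 0.69 is below 1).
Deviating from 28 to 0 saves 28 hours but forfeits the deviator's share of the drop in the shared-equipment pool: 0.69 × 28 = 19.32.
So the deviation gain is 28 − 19.32 = 8.68, and the fine must be at least 8.68 hours to wipe it out.

8.68 hours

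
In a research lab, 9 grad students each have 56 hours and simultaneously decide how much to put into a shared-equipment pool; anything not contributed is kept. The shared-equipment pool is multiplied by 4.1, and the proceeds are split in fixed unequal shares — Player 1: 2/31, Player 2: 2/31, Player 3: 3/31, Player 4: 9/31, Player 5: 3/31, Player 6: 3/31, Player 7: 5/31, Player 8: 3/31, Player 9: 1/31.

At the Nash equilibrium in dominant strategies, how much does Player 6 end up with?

78.22 hours

Each unit j contributes comes back to j as 4.1 × (j's share), so j prefers to contribute only if that share exceeds 1/4.1 = 0.2439; otherwise keeping the unit dominates.
The only share above 0.2439 is Player 4's 9/31, contributing 56; the remaining 8 contribute 0. Total contributed: 56.
Player 6 keeps 56 and receives 4.1 × 56 × 3/31 = 22.22 from the shared-equipment pool, for a payoff of 78.22.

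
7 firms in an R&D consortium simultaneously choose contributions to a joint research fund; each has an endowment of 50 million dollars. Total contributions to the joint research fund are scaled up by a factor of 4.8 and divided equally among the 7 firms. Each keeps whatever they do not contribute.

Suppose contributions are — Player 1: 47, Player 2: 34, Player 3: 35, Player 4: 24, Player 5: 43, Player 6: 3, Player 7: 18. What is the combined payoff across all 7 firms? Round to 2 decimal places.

1125.20 million dollars

Total contributed: 47 + 34 + 35 + 24 + 43 + 3 + 18 = 204; total kept: 7 × 50 − 204 = 146.
The joint research fund pays out 4.8 × 204 = 979.20 in aggregate.
Group total = 146 + 979.20 = 1125.20.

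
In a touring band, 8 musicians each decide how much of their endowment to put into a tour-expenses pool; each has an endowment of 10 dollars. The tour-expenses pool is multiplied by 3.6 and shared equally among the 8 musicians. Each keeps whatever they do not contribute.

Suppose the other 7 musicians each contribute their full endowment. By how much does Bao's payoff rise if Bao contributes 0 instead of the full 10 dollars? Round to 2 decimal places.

Switching from a contribution of 10 to 0 lets Bao keep an extra 10 dollars, but lowers the tour-expenses pool by 10, which costs Bao their own share of that drop: 3.6/8 × 10 = 4.50.
Net gain = 10 − 4.50 = 5.50. The private return per contributed unit (0.4500) is below 1, so free-riding is indeed the best response regardless of what the others do.

5.50 dollars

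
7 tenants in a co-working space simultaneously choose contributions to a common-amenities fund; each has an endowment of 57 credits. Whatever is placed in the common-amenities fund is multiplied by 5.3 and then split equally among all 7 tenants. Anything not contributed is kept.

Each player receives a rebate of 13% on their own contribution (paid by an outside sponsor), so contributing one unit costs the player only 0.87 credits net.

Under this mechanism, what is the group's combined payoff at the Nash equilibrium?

The effective private return is (5.3/7) / 0.87 = 0.8703, which is still under 1, so the mechanism doesn't change anyone's dominant strategy: zero contribution.
Everyone keeps their endowment and the group total is 7 × 57 = 399.

399.00 credits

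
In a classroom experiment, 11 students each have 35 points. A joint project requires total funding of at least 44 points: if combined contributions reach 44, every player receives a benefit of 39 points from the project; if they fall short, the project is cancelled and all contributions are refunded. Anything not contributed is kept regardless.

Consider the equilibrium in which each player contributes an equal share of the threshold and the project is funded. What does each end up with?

70 points

Equal share of the threshold: 44/11 = 4.
At this profile no one gains by cutting their contribution: any cut drops the total below 44, the project is cancelled, contributions are refunded, and the deviator ends with 35, which is less than 35 − 4 + 39 = 70. Contributing more than 4 just wastes the excess. So contributing exactly 4 is a best response.
Each player's payoff: 35 − 4 + 39 = 70.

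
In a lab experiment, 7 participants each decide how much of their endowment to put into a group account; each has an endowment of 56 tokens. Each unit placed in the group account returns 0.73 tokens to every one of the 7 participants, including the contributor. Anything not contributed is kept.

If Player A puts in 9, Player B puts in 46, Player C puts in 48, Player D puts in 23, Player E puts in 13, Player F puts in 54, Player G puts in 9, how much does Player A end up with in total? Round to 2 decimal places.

Total contributed: 9 + 46 + 48 + 23 + 13 + 54 + 9 = 202.
Each receives 0.73 × 202 = 147.46 from the group account.
Player A keeps 56 − 9 = 47, so Player A's payoff is 47 + 147.46 = 194.46.

194.46 tokens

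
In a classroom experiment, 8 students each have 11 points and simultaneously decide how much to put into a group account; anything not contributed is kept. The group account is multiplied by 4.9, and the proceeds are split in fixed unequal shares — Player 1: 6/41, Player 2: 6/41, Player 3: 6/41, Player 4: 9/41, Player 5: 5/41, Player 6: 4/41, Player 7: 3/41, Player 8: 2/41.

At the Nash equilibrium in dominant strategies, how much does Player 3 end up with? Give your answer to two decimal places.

Player j's private return per contributed unit is 4.9 × (j's share). Contributing is weakly dominant for j when that share is at least 1/4.9 = 0.2041, and contributing 0 is dominant otherwise.
The only share above 0.2041 is Player 4's 9/41, contributing 11; the remaining 7 contribute 0. Total contributed: 11.
Player 3 keeps 11 and receives 4.9 × 11 × 6/41 = 7.89 from the group account, for a payoff of 18.89.

18.89 points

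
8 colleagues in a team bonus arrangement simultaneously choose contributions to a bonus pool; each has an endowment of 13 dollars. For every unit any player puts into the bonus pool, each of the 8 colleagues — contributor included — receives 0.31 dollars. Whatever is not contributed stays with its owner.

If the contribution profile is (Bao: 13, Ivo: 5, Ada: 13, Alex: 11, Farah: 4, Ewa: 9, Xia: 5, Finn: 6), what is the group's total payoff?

Total contributed: 13 + 5 + 13 + 11 + 4 + 9 + 5 + 6 = 66; total kept: 8 × 13 − 66 = 38.
The bonus pool pays out 0.31 × 8 × 66 = 163.68 in aggregate.
Group total = 38 + 163.68 = 201.68.

201.68 dollars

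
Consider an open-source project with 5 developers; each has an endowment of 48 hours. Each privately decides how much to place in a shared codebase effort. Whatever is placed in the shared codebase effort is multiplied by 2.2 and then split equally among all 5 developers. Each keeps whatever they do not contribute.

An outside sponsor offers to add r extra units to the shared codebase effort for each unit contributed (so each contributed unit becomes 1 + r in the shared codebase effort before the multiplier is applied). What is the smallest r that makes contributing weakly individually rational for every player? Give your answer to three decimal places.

1.273

With matching at rate r, one contributed unit becomes (1 + r) in the shared codebase effort and returns 2.2 × (1 + r) / 5 to the contributor.
Setting this equal to 1: 1 + r = 5/2.2 = 2.2727.
So the minimum matching rate is r = 2.2727 − 1 = 1.273.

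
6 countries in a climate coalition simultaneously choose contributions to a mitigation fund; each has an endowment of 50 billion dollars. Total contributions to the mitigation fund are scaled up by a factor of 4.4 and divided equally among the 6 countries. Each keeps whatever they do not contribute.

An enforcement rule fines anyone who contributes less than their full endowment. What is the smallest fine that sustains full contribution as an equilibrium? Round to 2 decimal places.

Given the others contribute fully, the best deviation is to contribute 0 (any partial contribution still incurs the fine and gives up units whose private return 0.7333 is below 1).
Deviating from 50 to 0 saves 50 billion dollars but forfeits the deviator's share of the drop in the mitigation fund: 4.4/6 × 50 = 36.67.
So the deviation gain is 50 − 36.67 = 13.33, and the fine must be at least 13.33 billion dollars to wipe it out.

13.33 billion dollars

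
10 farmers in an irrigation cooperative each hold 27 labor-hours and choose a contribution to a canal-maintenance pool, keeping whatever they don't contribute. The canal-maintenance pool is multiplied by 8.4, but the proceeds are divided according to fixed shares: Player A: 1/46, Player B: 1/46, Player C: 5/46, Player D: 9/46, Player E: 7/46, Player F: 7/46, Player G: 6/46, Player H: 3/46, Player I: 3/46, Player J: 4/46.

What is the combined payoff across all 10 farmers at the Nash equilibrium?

Player j's private return per contributed unit is 8.4 × (j's share). Contributing is weakly dominant for j when that share is at least 1/8.4 = 0.1190, and contributing 0 is dominant otherwise.
Player D, Player E, Player F and Player G are above the threshold, contributing 27 each; the remaining 6 contribute 0. Total contributed: 108.
The canal-maintenance pool pays out 8.4 × 108 = 907.20 in total (split across the unequal shares, but the aggregate is all that matters for the group sum).
The 6 free-riders keep 27 each, adding 162. Group total = 162 + 907.20 = 1069.20.

1069.20 labor-hours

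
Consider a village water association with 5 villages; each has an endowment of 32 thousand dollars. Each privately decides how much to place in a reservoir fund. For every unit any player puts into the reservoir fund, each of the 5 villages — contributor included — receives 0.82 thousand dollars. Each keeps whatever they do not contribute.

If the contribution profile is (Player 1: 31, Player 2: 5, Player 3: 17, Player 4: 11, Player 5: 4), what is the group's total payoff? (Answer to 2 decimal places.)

Total contributed: 31 + 5 + 17 + 11 + 4 = 68; total kept: 5 × 32 − 68 = 92.
The reservoir fund pays out 0.82 × 5 × 68 = 278.80 in aggregate.
Group total = 92 + 278.80 = 370.80.

370.80 thousand dollars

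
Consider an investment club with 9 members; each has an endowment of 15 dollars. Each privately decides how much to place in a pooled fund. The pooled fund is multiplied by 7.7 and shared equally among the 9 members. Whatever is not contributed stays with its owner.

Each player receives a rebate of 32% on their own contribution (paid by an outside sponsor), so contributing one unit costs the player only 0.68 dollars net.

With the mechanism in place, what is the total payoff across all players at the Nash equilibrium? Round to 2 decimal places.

1082.70 dollars

With the mechanism, a contributed unit returns (7.7/9) / 0.68 = 1.2582 per unit of net cost to the contributor — now above 1 — so contributing fully is weakly dominant for every player.
So the Nash equilibrium is full contribution by all 9; the group earns 9 × (15 × 0.32 + 7.7 × 15) = 1082.70.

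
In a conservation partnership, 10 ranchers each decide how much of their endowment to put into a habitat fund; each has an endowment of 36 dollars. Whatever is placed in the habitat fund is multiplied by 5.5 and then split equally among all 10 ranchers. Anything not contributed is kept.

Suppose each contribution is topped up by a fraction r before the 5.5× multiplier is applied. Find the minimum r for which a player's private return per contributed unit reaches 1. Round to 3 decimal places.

0.818

With matching at rate r, one contributed unit becomes (1 + r) in the habitat fund and returns 5.5 × (1 + r) / 10 to the contributor.
Setting this equal to 1: 1 + r = 10/5.5 = 1.8182.
So the minimum matching rate is r = 1.8182 − 1 = 0.818.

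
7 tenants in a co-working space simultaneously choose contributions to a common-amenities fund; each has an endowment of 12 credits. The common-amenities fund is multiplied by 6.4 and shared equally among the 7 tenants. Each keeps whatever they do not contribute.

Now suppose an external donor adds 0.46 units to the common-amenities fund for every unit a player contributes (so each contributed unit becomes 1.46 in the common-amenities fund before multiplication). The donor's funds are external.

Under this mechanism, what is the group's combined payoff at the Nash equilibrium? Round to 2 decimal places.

784.90 credits

With the mechanism, a contributed unit returns 6.4 × 1.46 / 7 = 1.3349 per unit of net cost to the contributor — now above 1 — so contributing fully is weakly dominant for every player.
So the Nash equilibrium is full contribution by all 7; the group earns 6.4 × 1.46 × 84 = 784.90.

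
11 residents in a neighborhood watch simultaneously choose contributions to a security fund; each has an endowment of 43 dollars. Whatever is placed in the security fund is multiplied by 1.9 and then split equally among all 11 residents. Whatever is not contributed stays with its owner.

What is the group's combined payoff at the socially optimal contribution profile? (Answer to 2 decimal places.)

Each contributed unit returns 1.900 to the group as a whole (0.1727 to each of 11 players), which exceeds 1, so the social optimum is full contribution: group total = 1.900 × 473 = 898.70.

898.70 dollars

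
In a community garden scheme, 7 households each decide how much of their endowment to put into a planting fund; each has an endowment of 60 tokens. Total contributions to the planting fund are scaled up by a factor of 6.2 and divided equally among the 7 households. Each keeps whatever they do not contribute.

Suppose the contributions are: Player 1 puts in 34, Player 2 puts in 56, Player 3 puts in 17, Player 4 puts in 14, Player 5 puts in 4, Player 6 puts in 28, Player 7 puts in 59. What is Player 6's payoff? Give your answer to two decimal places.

Total contributed: 34 + 56 + 17 + 14 + 4 + 28 + 59 = 212.
Each receives 6.2 × 212 / 7 = 187.77 from the planting fund.
Player 6 keeps 60 − 28 = 32, so Player 6's payoff is 32 + 187.77 = 219.77.

219.77 tokens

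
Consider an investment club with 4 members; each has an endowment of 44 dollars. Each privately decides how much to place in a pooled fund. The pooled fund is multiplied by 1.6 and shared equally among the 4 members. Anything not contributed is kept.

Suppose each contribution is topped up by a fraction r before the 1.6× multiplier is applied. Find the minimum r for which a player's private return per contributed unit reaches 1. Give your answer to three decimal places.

With matching at rate r, one contributed unit becomes (1 + r) in the pooled fund and returns 1.6 × (1 + r) / 4 to the contributor.
Setting this equal to 1: 1 + r = 4/1.6 = 2.5000.
So the minimum matching rate is r = 2.5000 − 1 = 1.500.

1.500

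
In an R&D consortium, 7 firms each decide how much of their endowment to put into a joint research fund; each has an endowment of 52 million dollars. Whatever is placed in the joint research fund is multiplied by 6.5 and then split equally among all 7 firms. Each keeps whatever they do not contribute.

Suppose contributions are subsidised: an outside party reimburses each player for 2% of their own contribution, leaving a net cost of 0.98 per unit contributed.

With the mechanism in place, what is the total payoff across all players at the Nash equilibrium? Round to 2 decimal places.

Even with the mechanism, each unit contributed returns only (6.5/7) / 0.98 = 0.9475 per unit of net cost, so contributing nothing is still dominant.
Everyone keeps their endowment and the group total is 7 × 52 = 364.

364.00 million dollars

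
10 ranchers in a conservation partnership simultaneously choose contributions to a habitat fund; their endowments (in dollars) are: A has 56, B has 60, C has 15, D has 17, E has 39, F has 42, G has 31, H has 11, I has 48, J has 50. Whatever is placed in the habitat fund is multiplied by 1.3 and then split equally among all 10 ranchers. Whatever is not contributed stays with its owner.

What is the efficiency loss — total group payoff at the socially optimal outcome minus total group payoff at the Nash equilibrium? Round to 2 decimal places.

110.70 dollars

The private return per contributed unit is 1.3/10 = 0.1300 < 1 for every player regardless of endowment, so the Nash equilibrium is zero contribution and the group total is Σ E_j = 56 + 60 + 15 + 17 + 39 + 42 + 31 + 11 + 48 + 50 = 369.
Each contributed unit returns 1.300 to the group, so the social optimum is full contribution by everyone: group total = 1.300 × 369 = 479.70.
Efficiency loss = (1.300 − 1) × 369 = 110.70.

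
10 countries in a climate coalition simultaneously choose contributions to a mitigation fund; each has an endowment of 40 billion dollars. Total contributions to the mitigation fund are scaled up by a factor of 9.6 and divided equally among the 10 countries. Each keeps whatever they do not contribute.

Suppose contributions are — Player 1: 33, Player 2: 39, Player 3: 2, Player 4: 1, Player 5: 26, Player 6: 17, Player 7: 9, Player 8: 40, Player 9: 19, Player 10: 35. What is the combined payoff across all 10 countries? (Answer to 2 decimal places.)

2300.60 billion dollars

Total contributed: 33 + 39 + 2 + 1 + 26 + 17 + 9 + 40 + 19 + 35 = 221; total kept: 10 × 40 − 221 = 179.
The mitigation fund pays out 9.6 × 221 = 2121.60 in aggregate.
Group total = 179 + 2121.60 = 2300.60.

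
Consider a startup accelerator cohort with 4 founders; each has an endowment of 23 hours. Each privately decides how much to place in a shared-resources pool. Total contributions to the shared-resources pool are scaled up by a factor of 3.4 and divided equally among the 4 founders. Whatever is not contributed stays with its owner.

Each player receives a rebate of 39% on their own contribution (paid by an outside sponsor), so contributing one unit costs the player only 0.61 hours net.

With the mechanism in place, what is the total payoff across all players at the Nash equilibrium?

348.68 hours

With the mechanism, a contributed unit returns (3.4/4) / 0.61 = 1.3934 per unit of net cost to the contributor — now above 1 — so contributing fully is weakly dominant for every player.
At the Nash equilibrium everyone contributes 23. Group total payoff = 4 × (23 × 0.39 + 3.4 × 23) = 348.68.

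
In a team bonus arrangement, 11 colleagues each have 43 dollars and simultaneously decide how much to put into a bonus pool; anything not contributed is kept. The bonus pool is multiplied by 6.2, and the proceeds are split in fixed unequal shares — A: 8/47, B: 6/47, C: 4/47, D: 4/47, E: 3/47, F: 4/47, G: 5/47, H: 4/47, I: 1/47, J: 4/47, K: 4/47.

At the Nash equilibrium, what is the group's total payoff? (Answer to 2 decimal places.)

696.60 dollars

Player j's private return per contributed unit is 6.2 × (j's share). Contributing is weakly dominant for j when that share is at least 1/6.2 = 0.1613, and contributing 0 is dominant otherwise.
The only share above 0.1613 is A's 8/47, contributing 43; the remaining 10 contribute 0. Total contributed: 43.
The bonus pool pays out 6.2 × 43 = 266.60 in total (split across the unequal shares, but the aggregate is all that matters for the group sum).
The 10 free-riders keep 43 each, adding 430. Group total = 430 + 266.60 = 696.60.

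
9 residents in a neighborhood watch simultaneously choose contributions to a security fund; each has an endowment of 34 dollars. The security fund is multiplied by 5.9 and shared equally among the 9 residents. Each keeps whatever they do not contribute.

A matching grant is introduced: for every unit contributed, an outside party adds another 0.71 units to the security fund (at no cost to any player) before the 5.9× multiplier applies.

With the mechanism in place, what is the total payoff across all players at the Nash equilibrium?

3087.23 dollars

With the mechanism, a contributed unit returns 5.9 × 1.71 / 9 = 1.1210 per unit of net cost to the contributor — now above 1 — so contributing fully is weakly dominant for every player.
So the Nash equilibrium is full contribution by all 9; the group earns 5.9 × 1.71 × 306 = 3087.23.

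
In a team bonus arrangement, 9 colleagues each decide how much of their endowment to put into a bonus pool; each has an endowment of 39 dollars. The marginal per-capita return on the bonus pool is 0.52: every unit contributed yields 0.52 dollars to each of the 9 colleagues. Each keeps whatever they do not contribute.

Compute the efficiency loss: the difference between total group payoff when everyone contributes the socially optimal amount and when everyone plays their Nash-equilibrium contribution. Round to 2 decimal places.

The private return per contributed unit is 0.52 < 1, so contributing 0 is dominant for every player. At the Nash equilibrium everyone keeps their 39, and the group total is 9 × 39 = 351.
Each contributed unit returns 4.680 to the group as a whole (0.52 to each of 9 players), which exceeds 1, so the social optimum is full contribution: group total = 4.680 × 351 = 1642.68.
Efficiency loss = 1642.68 − 351 = 1291.68.

1291.68 dollars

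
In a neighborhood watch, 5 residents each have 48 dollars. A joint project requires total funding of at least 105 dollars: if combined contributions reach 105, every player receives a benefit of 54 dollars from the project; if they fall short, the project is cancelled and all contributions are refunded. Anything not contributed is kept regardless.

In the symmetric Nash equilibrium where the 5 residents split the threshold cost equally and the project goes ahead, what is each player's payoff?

Equal share of the threshold: 105/5 = 21.
At this profile no one gains by cutting their contribution: any cut drops the total below 105, the project is cancelled, contributions are refunded, and the deviator ends with 48, which is less than 48 − 21 + 54 = 81. Contributing more than 21 just wastes the excess. So contributing exactly 21 is a best response.
Each player's payoff: 48 − 21 + 54 = 81.

81 dollars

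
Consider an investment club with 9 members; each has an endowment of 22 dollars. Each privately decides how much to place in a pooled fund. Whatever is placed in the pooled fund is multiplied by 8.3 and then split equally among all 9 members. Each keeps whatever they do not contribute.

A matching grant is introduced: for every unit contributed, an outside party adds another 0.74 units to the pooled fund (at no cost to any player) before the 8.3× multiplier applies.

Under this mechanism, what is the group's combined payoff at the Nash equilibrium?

With the mechanism, a contributed unit returns 8.3 × 1.74 / 9 = 1.6047 per unit of net cost to the contributor — now above 1 — so contributing fully is weakly dominant for every player.
So the Nash equilibrium is full contribution by all 9; the group earns 8.3 × 1.74 × 198 = 2859.52.

2859.52 dollars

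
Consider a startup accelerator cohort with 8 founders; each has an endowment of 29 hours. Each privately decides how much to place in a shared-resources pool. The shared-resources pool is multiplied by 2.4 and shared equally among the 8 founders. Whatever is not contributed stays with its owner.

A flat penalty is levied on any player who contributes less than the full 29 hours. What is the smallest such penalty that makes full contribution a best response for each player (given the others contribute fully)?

20.30 hours

Given the others contribute fully, the best deviation is to contribute 0 (any partial contribution still incurs the fine and gives up units whose private return 0.3000 is below 1).
Deviating from 29 to 0 saves 29 hours but forfeits the deviator's share of the drop in the shared-resources pool: 2.4/8 × 29 = 8.70.
So the deviation gain is 29 − 8.70 = 20.30, and the fine must be at least 20.30 hours to wipe it out.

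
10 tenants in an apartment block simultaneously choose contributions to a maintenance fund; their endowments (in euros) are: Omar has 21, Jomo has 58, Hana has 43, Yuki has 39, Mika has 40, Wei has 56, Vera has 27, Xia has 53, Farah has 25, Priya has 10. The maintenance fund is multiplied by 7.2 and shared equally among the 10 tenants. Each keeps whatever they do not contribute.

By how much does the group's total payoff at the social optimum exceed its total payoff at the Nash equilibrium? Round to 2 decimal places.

The private return per contributed unit is 7.2/10 = 0.7200 < 1 for every player regardless of endowment, so the Nash equilibrium is zero contribution and the group total is Σ E_j = 21 + 58 + 43 + 39 + 40 + 56 + 27 + 53 + 25 + 10 = 372.
Each contributed unit returns 7.200 to the group, so the social optimum is full contribution by everyone: group total = 7.200 × 372 = 2678.40.
Efficiency loss = (7.200 − 1) × 372 = 2306.40.

2306.40 euros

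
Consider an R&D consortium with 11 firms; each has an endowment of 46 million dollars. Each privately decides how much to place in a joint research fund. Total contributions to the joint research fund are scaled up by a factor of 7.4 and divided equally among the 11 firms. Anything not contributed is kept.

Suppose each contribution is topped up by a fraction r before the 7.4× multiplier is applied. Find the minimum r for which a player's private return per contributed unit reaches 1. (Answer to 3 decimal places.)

0.486

With matching at rate r, one contributed unit becomes (1 + r) in the joint research fund and returns 7.4 × (1 + r) / 11 to the contributor.
Setting this equal to 1: 1 + r = 11/7.4 = 1.4865.
So the minimum matching rate is r = 1.4865 − 1 = 0.486.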